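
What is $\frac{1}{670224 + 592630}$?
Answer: $\frac{1}{1262854} \approx 7.9186 \cdot 10^{-7}$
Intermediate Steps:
$\frac{1}{670224 + 592630} = \frac{1}{1262854}$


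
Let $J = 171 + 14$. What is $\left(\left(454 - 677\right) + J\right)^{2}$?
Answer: $1444$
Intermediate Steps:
$J = 185$
$\left(\left(454 - 677\right) + J\right)^{2} = \left(\left(454 - 677\right) + 185\right)^{2} = \left(-223 + 185\right)^{2} = \left(-38\right)^{2} = 1444$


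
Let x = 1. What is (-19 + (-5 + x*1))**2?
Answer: 529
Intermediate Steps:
(-19 + (-5 + x*1))**2 = (-19 + (-5 + 1*1))**2 = (-19 + (-5 + 1))**2 = (-19 - 4)**2 = (-23)**2 = 529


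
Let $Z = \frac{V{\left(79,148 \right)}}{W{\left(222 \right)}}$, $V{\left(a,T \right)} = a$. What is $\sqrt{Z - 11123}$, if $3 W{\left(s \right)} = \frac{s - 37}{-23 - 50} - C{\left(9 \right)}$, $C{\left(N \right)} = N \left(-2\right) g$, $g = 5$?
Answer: $\frac{i \sqrt{453354499790}}{6385} \approx 105.45 i$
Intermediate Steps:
$C{\left(N \right)} = - 10 N$ ($C{\left(N \right)} = N \left(-2\right) 5 = - 2 N 5 = - 10 N$)
$W{\left(s \right)} = \frac{6607}{219} - \frac{s}{219}$ ($W{\left(s \right)} = \frac{\frac{s - 37}{-23 - 50} - \left(-10\right) 9}{3} = \frac{\frac{-37 + s}{-73} - -90}{3} = \frac{\left(-37 + s\right) \left(- \frac{1}{73}\right) + 90}{3} = \frac{\left(\frac{37}{73} - \frac{s}{73}\right) + 90}{3} = \frac{\frac{6607}{73} - \frac{s}{73}}{3} = \frac{6607}{219} - \frac{s}{219}$)
$Z = \frac{17301}{6385}$ ($Z = \frac{79}{\frac{6607}{219} - \frac{74}{73}} = \frac{79}{\frac{6385}{219}} = 79 \cdot \frac{219}{6385} = \frac{17301}{6385} \approx 2.7096$)
$\sqrt{Z - 11123} = \sqrt{\frac{17301}{6385} - 11123} = \sqrt{- \frac{71003054}{6385}} = \frac{i \sqrt{453354499790}}{6385}$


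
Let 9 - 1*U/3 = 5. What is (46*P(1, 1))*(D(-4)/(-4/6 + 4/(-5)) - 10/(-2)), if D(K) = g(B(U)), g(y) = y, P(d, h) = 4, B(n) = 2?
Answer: 7360/11 ≈ 669.09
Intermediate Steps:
U = 12 (U = 27 - 3*5 = 27 - 15 = 12)
D(K) = 2
(46*P(1, 1))*(D(-4)/(-4/6 + 4/(-5)) - 10/(-2)) = (46*4)*(2/(-4/6 + 4/(-5)) - 10/(-2)) = 184*(2/(-4*⅙ + 4*(-⅕)) - 10*(-½)) = 184*(2/(-⅔ - ⅘) + 5) = 184*(2/(-22/15) + 5) = 184*(2*(-15/22) + 5) = 184*(-15/11 + 5) = 184*(40/11) = 7360/11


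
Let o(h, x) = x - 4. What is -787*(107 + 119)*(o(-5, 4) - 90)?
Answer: 16007580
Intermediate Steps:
o(h, x) = -4 + x
-787*(107 + 119)*(o(-5, 4) - 90) = -787*(107 + 119)*((-4 + 4) - 90) = -177862*(0 - 90) = -177862*(-90) = -787*(-20340) = 16007580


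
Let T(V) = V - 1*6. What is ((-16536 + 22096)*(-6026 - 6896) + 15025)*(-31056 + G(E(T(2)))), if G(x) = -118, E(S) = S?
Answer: 2239268790330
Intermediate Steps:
T(V) = -6 + V (T(V) = V - 6 = -6 + V)
((-16536 + 22096)*(-6026 - 6896) + 15025)*(-31056 + G(E(T(2)))) = ((-16536 + 22096)*(-6026 - 6896) + 15025)*(-31056 - 118) = (5560*(-12922) + 15025)*(-31174) = (-71846320 + 15025)*(-31174) = -71831295*(-31174) = 2239268790330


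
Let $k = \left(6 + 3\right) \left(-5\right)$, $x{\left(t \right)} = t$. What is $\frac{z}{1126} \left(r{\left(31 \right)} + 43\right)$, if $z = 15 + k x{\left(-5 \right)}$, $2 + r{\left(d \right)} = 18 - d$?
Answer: $\frac{3360}{563} \approx 5.968$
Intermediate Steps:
$r{\left(d \right)} = 16 - d$ ($r{\left(d \right)} = -2 - \left(-18 + d\right) = 16 - d$)
$k = -45$ ($k = 9 \left(-5\right) = -45$)
$z = 240$ ($z = 15 - -225 = 15 + 225 = 240$)
$\frac{z}{1126} \left(r{\left(31 \right)} + 43\right) = \frac{240}{1126} \left(\left(16 - 31\right) + 43\right) = 240 \cdot \frac{1}{1126} \left(\left(16 - 31\right) + 43\right) = \frac{120 \left(-15 + 43\right)}{563} = \frac{120}{563} \cdot 28 = \frac{3360}{563}$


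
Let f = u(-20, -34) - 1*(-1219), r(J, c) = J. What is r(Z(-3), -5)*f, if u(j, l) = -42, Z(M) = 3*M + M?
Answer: -14124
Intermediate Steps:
Z(M) = 4*M
f = 1177 (f = -42 - 1*(-1219) = -42 + 1219 = 1177)
r(Z(-3), -5)*f = (4*(-3))*1177 = -12*1177 = -14124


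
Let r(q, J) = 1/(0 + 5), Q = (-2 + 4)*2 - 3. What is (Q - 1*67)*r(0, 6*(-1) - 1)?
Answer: -66/5 ≈ -13.200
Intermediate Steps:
Q = 1 (Q = 2*2 - 3 = 4 - 3 = 1)
r(q, J) = 1/5
(Q - 1*67)*r(0, 6*(-1) - 1) = (1 - 1*67)*(1/5) = (1 - 67)*(1/5) = -66*1/5 = -66/5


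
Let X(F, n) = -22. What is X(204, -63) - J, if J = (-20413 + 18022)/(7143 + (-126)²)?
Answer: -168009/7673 ≈ -21.896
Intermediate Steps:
J = -797/7673 (J = -2391/(7143 + 15876) = -2391/23019 = -2391*1/23019 = -797/7673 ≈ -0.10387)
X(204, -63) - J = -22 - 1*(-797/7673) = -22 + 797/7673 = -168009/7673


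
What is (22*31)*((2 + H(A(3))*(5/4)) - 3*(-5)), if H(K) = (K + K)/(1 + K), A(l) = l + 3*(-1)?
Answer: 11594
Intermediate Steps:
A(l) = -3 + l (A(l) = l - 3 = -3 + l)
H(K) = 2*K/(1 + K) (H(K) = (2*K)/(1 + K) = 2*K/(1 + K))
(22*31)*((2 + H(A(3))*(5/4)) - 3*(-5)) = (22*31)*((2 + (2*(-3 + 3)/(1 + (-3 + 3)))*(5/4)) - 3*(-5)) = 682*((2 + (2*0/(1 + 0))*(5*(1/4))) + 15) = 682*((2 + (2*0/1)*(5/4)) + 15) = 682*((2 + (2*0*1)*(5/4)) + 15) = 682*((2 + 0*(5/4)) + 15) = 682*((2 + 0) + 15) = 682*(2 + 15) = 682*17 = 11594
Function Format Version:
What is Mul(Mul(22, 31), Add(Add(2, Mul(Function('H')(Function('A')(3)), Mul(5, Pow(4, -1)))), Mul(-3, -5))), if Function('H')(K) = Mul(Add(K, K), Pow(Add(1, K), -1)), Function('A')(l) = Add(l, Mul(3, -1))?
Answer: 11594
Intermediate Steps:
Function('A')(l) = Add(-3, l) (Function('A')(l) = Add(l, -3) = Add(-3, l))
Function('H')(K) = Mul(2, K, Pow(Add(1, K), -1)) (Function('H')(K) = Mul(Mul(2, K), Pow(Add(1, K), -1)) = Mul(2, K, Pow(Add(1, K), -1)))
Mul(Mul(22, 31), Add(Add(2, Mul(Function('H')(Function('A')(3)), Mul(5, Pow(4, -1)))), Mul(-3, -5))) = Mul(Mul(22, 31), Add(Add(2, Mul(Mul(2, Add(-3, 3), Pow(Add(1, Add(-3, 3)), -1)), Mul(5, Pow(4, -1)))), Mul(-3, -5))) = Mul(682, Add(Add(2, Mul(Mul(2, 0, Pow(Add(1, 0), -1)), Mul(5, Rational(1, 4)))), 15)) = Mul(682, Add(Add(2, Mul(Mul(2, 0, Pow(1, -1)), Rational(5, 4))), 15)) = Mul(682, Add(Add(2, Mul(Mul(2, 0, 1), Rational(5, 4))), 15)) = Mul(682, Add(Add(2, Mul(0, Rational(5, 4))), 15)) = Mul(682, Add(Add(2, 0), 15)) = Mul(682, Add(2, 15)) = Mul(682, 17) = 11594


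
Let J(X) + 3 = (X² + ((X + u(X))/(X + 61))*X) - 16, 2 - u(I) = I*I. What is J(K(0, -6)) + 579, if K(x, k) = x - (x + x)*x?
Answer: 560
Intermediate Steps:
K(x, k) = x - 2*x² (K(x, k) = x - 2*x*x = x - 2*x²)
u(I) = 2 - I² (u(I) = 2 - I*I = 2 - I²)
J(X) = -19 + X² + X*(2 + X - X²)/(61 + X) (J(X) = -3 + ((X² + ((X + (2 - X²))/(X + 61))*X) - 16) = -3 + ((X² + ((2 + X - X²)/(61 + X))*X) - 16) = -3 + ((X² + X*(2 + X - X²)/(61 + X)) - 16) = -3 + (-16 + X² + X*(2 + X - X²)/(61 + X)) = -19 + X² + X*(2 + X - X²)/(61 + X))
J(K(0, -6)) + 579 = (-1159 - 0*(1 - 2*0) + 62*(0*(1 - 2*0))²)/(61 + 0*(1 - 2*0)) + 579 = (-1159 - 0*(1 + 0) + 62*(0*(1 + 0))²)/(61 + 0*(1 + 0)) + 579 = (-1159 - 0 + 62*(0*1)²)/(61 + 0*1) + 579 = (-1159 - 17*0 + 62*0²)/(61 + 0) + 579 = (-1159 + 0 + 62*0)/61 + 579 = (-1159 + 0 + 0)/61 + 579 = (1/61)*(-1159) + 579 = -19 + 579 = 560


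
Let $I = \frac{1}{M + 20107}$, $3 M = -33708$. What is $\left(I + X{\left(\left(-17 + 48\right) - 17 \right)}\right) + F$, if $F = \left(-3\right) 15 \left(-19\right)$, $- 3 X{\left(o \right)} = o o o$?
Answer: $- \frac{176434}{2957} \approx -59.667$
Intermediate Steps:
$M = -11236$ ($M = \frac{1}{3} \left(-33708\right) = -11236$)
$X{\left(o \right)} = - \frac{o^{3}}{3}$ ($X{\left(o \right)} = - \frac{o o o}{3} = - \frac{o^{2} o}{3} = - \frac{o^{3}}{3}$)
$F = 855$ ($F = \left(-45\right) \left(-19\right) = 855$)
$I = \frac{1}{8871}$ ($I = \frac{1}{-11236 + 20107} = \frac{1}{8871} \approx 0.00011273$)
$\left(I + X{\left(\left(-17 + 48\right) - 17 \right)}\right) + F = \left(\frac{1}{8871} - \frac{\left(\left(-17 + 48\right) - 17\right)^{3}}{3}\right) + 855 = \left(\frac{1}{8871} - \frac{\left(31 - 17\right)^{3}}{3}\right) + 855 = \left(\frac{1}{8871} - \frac{14^{3}}{3}\right) + 855 = \left(\frac{1}{8871} - \frac{2744}{3}\right) + 855 = - \frac{2704669}{2957} + 855 = - \frac{176434}{2957}$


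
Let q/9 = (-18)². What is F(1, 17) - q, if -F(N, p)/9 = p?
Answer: -3069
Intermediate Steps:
F(N, p) = -9*p
q = 2916 (q = 9*(-18)² = 9*324 = 2916)
F(1, 17) - q = -9*17 - 1*2916 = -153 - 2916 = -3069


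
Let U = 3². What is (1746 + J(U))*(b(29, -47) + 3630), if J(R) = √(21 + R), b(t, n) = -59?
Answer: 6234966 + 3571*√30 ≈ 6.2545e+6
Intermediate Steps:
U = 9
(1746 + J(U))*(b(29, -47) + 3630) = (1746 + √(21 + 9))*(-59 + 3630) = (1746 + √30)*3571 = 6234966 + 3571*√30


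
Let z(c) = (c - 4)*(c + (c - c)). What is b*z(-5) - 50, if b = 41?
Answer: 1795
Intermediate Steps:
z(c) = c*(-4 + c) (z(c) = (-4 + c)*(c + 0) = (-4 + c)*c = c*(-4 + c))
b*z(-5) - 50 = 41*(-5*(-4 - 5)) - 50 = 41*(-5*(-9)) - 50 = 41*45 - 50 = 1845 - 50 = 1795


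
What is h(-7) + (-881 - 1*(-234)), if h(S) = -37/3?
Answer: -1978/3 ≈ -659.33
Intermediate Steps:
h(S) = -37/3 (h(S) = -37*⅓ = -37/3)
h(-7) + (-881 - 1*(-234)) = -37/3 + (-881 - 1*(-234)) = -37/3 + (-881 + 234) = -37/3 - 647 = -1978/3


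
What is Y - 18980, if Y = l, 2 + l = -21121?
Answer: -40103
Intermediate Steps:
l = -21123 (l = -2 - 21121 = -21123)
Y = -21123
Y - 18980 = -21123 - 18980 = -40103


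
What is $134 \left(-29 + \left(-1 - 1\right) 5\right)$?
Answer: $-5226$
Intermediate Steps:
$134 \left(-29 + \left(-1 - 1\right) 5\right) = 134 \left(-29 - 10\right) = 134 \left(-39\right) = -5226$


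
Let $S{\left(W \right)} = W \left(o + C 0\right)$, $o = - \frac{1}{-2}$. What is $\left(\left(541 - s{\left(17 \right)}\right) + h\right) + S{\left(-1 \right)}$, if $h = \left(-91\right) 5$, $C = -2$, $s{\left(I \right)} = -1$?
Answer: $\frac{173}{2} \approx 86.5$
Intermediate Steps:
$o = \frac{1}{2}$ ($o = \left(-1\right) \left(- \frac{1}{2}\right) = \frac{1}{2} \approx 0.5$)
$S{\left(W \right)} = \frac{W}{2}$ ($S{\left(W \right)} = W \left(\frac{1}{2} - 0\right) = W \left(\frac{1}{2} + 0\right) = W \frac{1}{2} = \frac{W}{2}$)
$h = -455$
$\left(\left(541 - s{\left(17 \right)}\right) + h\right) + S{\left(-1 \right)} = \left(\left(541 - -1\right) - 455\right) + \frac{1}{2} \left(-1\right) = \left(\left(541 + 1\right) - 455\right) - \frac{1}{2} = \left(542 - 455\right) - \frac{1}{2} = 87 - \frac{1}{2} = \frac{173}{2}$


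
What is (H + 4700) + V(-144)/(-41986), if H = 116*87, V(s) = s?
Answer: 310528528/20993 ≈ 14792.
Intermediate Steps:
H = 10092
(H + 4700) + V(-144)/(-41986) = (10092 + 4700) - 144/(-41986) = 14792 - 144*(-1/41986) = 14792 + 72/20993 = 310528528/20993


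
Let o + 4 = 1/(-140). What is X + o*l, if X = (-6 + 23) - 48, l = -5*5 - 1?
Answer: 5123/70 ≈ 73.186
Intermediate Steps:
l = -26 (l = -25 - 1 = -26)
o = -561/140 (o = -4 + 1/(-140) = -4 - 1/140 = -561/140 ≈ -4.0071)
X = -31 (X = 17 - 48 = -31)
X + o*l = -31 - 561/140*(-26) = -31 + 7293/70 = 5123/70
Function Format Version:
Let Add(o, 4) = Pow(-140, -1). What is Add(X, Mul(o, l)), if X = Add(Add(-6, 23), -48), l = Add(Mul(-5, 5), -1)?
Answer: Rational(5123, 70) ≈ 73.186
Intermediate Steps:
l = -26 (l = Add(-25, -1) = -26)
o = Rational(-561, 140) (o = Add(-4, Pow(-140, -1)) = Add(-4, Rational(-1, 140)) = Rational(-561, 140) ≈ -4.0071)
X = -31 (X = Add(17, -48) = -31)
Add(X, Mul(o, l)) = Add(-31, Mul(Rational(-561, 140), -26)) = Add(-31, Rational(7293, 70)) = Rational(5123, 70)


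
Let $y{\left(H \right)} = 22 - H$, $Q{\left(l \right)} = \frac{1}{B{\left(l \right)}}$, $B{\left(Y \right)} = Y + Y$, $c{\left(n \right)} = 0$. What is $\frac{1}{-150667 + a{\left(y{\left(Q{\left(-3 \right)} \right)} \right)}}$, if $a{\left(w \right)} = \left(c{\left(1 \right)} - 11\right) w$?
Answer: $- \frac{6}{905465} \approx -6.6264 \cdot 10^{-6}$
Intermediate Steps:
$B{\left(Y \right)} = 2 Y$
$Q{\left(l \right)} = \frac{1}{2 l}$
$a{\left(w \right)} = - 11 w$ ($a{\left(w \right)} = \left(0 - 11\right) w = - 11 w$)
$\frac{1}{-150667 + a{\left(y{\left(Q{\left(-3 \right)} \right)} \right)}} = \frac{1}{-150667 - 11 \left(22 - \frac{1}{2 \left(-3\right)}\right)} = \frac{1}{-150667 - 11 \left(22 - \frac{1}{2} \left(- \frac{1}{3}\right)\right)} = \frac{1}{-150667 - 11 \left(22 - - \frac{1}{6}\right)} = \frac{1}{-150667 - 11 \left(22 + \frac{1}{6}\right)} = \frac{1}{-150667 - \frac{1463}{6}} = \frac{1}{- \frac{905465}{6}} = - \frac{6}{905465}$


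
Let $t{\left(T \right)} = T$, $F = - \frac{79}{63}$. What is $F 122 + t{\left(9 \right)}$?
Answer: $- \frac{9071}{63} \approx -143.98$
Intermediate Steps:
$F = - \frac{79}{63}$ ($F = \left(-79\right) \frac{1}{63} = - \frac{79}{63} \approx -1.254$)
$F 122 + t{\left(9 \right)} = \left(- \frac{79}{63}\right) 122 + 9 = - \frac{9638}{63} + 9 = - \frac{9071}{63}$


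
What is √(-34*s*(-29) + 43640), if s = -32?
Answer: 2*√3022 ≈ 109.95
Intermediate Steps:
√(-34*s*(-29) + 43640) = √(-34*(-32)*(-29) + 43640) = √(1088*(-29) + 43640) = √(-31552 + 43640) = √12088 = 2*√3022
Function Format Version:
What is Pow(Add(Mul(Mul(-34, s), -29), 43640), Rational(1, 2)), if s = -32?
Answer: Mul(2, Pow(3022, Rational(1, 2))) ≈ 109.95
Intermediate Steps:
Pow(Add(Mul(Mul(-34, s), -29), 43640), Rational(1, 2)) = Pow(Add(Mul(Mul(-34, -32), -29), 43640), Rational(1, 2)) = Pow(Add(Mul(1088, -29), 43640), Rational(1, 2)) = Pow(Add(-31552, 43640), Rational(1, 2)) = Pow(12088, Rational(1, 2)) = Mul(2, Pow(3022, Rational(1, 2)))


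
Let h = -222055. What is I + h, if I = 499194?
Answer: 277139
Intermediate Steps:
I + h = 499194 - 222055 = 277139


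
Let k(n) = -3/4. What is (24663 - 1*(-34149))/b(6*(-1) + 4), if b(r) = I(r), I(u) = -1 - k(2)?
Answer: -235248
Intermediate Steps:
k(n) = -¾ (k(n) = -3/4 = -1*¾ = -¾)
I(u) = -¼ (I(u) = -1 - 1*(-¾) = -1 + ¾ = -¼)
b(r) = -¼
(24663 - 1*(-34149))/b(6*(-1) + 4) = (24663 - 1*(-34149))/(-¼) = (24663 + 34149)*(-4) = 58812*(-4) = -235248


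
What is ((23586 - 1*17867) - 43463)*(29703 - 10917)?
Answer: -709058784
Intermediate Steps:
((23586 - 1*17867) - 43463)*(29703 - 10917) = ((23586 - 17867) - 43463)*18786 = (5719 - 43463)*18786 = -37744*18786 = -709058784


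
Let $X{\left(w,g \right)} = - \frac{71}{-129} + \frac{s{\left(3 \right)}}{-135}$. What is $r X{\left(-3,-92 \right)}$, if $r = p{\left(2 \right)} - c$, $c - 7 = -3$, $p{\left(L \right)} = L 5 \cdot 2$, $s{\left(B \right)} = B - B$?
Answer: $\frac{1136}{129} \approx 8.8062$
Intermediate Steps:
$s{\left(B \right)} = 0$
$p{\left(L \right)} = 10 L$ ($p{\left(L \right)} = 5 L 2 = 10 L$)
$c = 4$ ($c = 7 - 3 = 4$)
$X{\left(w,g \right)} = \frac{71}{129}$ ($X{\left(w,g \right)} = - \frac{71}{-129} + \frac{0}{-135} = \left(-71\right) \left(- \frac{1}{129}\right) + 0 \left(- \frac{1}{135}\right) = \frac{71}{129} + 0 = \frac{71}{129}$)
$r = 16$ ($r = 10 \cdot 2 - 4 = 20 - 4 = 16$)
$r X{\left(-3,-92 \right)} = 16 \cdot \frac{71}{129} = \frac{1136}{129}$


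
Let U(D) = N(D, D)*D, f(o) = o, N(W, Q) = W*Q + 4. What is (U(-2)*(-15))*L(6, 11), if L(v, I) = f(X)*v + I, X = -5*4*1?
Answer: -26160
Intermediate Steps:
N(W, Q) = 4 + Q*W (N(W, Q) = Q*W + 4 = 4 + Q*W)
X = -20 (X = -20*1 = -20)
U(D) = D*(4 + D²) (U(D) = (4 + D*D)*D = (4 + D²)*D = D*(4 + D²))
L(v, I) = I - 20*v (L(v, I) = -20*v + I = I - 20*v)
(U(-2)*(-15))*L(6, 11) = (-2*(4 + (-2)²)*(-15))*(11 - 20*6) = (-2*(4 + 4)*(-15))*(11 - 120) = (-2*8*(-15))*(-109) = -16*(-15)*(-109) = 240*(-109) = -26160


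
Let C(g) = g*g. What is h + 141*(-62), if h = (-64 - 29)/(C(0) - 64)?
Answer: -559395/64 ≈ -8740.5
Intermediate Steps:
C(g) = g²
h = 93/64 (h = (-64 - 29)/(0² - 64) = -93/(0 - 64) = -93/(-64) = -93*(-1/64) = 93/64 ≈ 1.4531)
h + 141*(-62) = 93/64 + 141*(-62) = 93/64 - 8742 = -559395/64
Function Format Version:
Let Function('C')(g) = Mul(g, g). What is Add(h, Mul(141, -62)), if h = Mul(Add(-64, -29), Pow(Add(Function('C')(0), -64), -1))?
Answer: Rational(-559395, 64) ≈ -8740.5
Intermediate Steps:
Function('C')(g) = Pow(g, 2)
h = Rational(93, 64) (h = Mul(Add(-64, -29), Pow(Add(Pow(0, 2), -64), -1)) = Mul(-93, Pow(Add(0, -64), -1)) = Mul(-93, Pow(-64, -1)) = Mul(-93, Rational(-1, 64)) = Rational(93, 64) ≈ 1.4531)
Add(h, Mul(141, -62)) = Add(Rational(93, 64), Mul(141, -62)) = Add(Rational(93, 64), -8742) = Rational(-559395, 64)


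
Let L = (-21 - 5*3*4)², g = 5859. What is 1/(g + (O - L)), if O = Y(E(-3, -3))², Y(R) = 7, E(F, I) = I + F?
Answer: -1/653 ≈ -0.0015314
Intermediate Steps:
E(F, I) = F + I
O = 49 (O = 7² = 49)
L = 6561 (L = (-21 - 15*4)² = (-21 - 60)² = (-81)² = 6561)
1/(g + (O - L)) = 1/(5859 + (49 - 1*6561)) = 1/(5859 + (49 - 6561)) = 1/(5859 - 6512) = 1/(-653) = -1/653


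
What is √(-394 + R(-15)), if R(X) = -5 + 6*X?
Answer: I*√489 ≈ 22.113*I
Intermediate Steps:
√(-394 + R(-15)) = √(-394 + (-5 + 6*(-15))) = √(-394 + (-5 - 90)) = √(-394 - 95) = √(-489) = I*√489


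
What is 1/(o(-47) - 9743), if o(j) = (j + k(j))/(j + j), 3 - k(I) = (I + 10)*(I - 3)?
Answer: -47/456974 ≈ -0.00010285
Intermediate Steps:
k(I) = 3 - (-3 + I)*(10 + I) (k(I) = 3 - (I + 10)*(I - 3) = 3 - (10 + I)*(-3 + I) = 3 - (-3 + I)*(10 + I))
o(j) = (33 - j² - 6*j)/(2*j) (o(j) = (j + (33 - j² - 7*j))/(j + j) = (33 - j² - 6*j)/((2*j)) = (33 - j² - 6*j)*(1/(2*j)) = (33 - j² - 6*j)/(2*j))
1/(o(-47) - 9743) = 1/((-3 - ½*(-47) + (33/2)/(-47)) - 9743) = 1/((-3 + 47/2 + (33/2)*(-1/47)) - 9743) = 1/((-3 + 47/2 - 33/94) - 9743) = 1/(947/47 - 9743) = 1/(-456974/47) = -47/456974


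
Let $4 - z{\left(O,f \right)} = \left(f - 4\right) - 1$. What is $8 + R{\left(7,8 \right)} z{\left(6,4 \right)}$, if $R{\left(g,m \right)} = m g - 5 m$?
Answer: $88$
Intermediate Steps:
$z{\left(O,f \right)} = 9 - f$ ($z{\left(O,f \right)} = 4 - \left(\left(f - 4\right) - 1\right) = 4 - \left(\left(-4 + f\right) - 1\right) = 4 - \left(-5 + f\right) = 9 - f$)
$R{\left(g,m \right)} = - 5 m + g m$ ($R{\left(g,m \right)} = g m - 5 m = - 5 m + g m$)
$8 + R{\left(7,8 \right)} z{\left(6,4 \right)} = 8 + 8 \left(-5 + 7\right) \left(9 - 4\right) = 8 + 8 \cdot 2 \left(9 - 4\right) = 8 + 16 \cdot 5 = 8 + 80 = 88$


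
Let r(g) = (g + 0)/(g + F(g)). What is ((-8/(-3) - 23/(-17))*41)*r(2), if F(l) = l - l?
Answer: 8405/51 ≈ 164.80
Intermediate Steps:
F(l) = 0
r(g) = 1 (r(g) = (g + 0)/(g + 0) = g/g = 1)
((-8/(-3) - 23/(-17))*41)*r(2) = ((-8/(-3) - 23/(-17))*41)*1 = ((-8*(-⅓) - 23*(-1/17))*41)*1 = ((8/3 + 23/17)*41)*1 = ((205/51)*41)*1 = (8405/51)*1 = 8405/51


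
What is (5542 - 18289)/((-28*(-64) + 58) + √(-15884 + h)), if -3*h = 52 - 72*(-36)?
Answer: -35372925/5158898 + 12747*I*√37722/5158898 ≈ -6.8567 + 0.4799*I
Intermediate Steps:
h = -2644/3 (h = -(52 - 72*(-36))/3 = -(52 + 2592)/3 = -⅓*2644 = -2644/3 ≈ -881.33)
(5542 - 18289)/((-28*(-64) + 58) + √(-15884 + h)) = (5542 - 18289)/((-28*(-64) + 58) + √(-15884 - 2644/3)) = -12747/((1792 + 58) + √(-50296/3)) = -12747/(1850 + 2*I*√37722/3)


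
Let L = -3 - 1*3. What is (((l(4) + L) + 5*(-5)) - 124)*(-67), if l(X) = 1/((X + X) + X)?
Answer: 124553/12 ≈ 10379.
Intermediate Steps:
L = -6 (L = -3 - 3 = -6)
l(X) = 1/(3*X) (l(X) = 1/(2*X + X) = 1/(3*X))
(((l(4) + L) + 5*(-5)) - 124)*(-67) = ((((1/3)/4 - 6) + 5*(-5)) - 124)*(-67) = ((((1/3)*(1/4) - 6) - 25) - 124)*(-67) = (((1/12 - 6) - 25) - 124)*(-67) = ((-71/12 - 25) - 124)*(-67) = (-371/12 - 124)*(-67) = -1859/12*(-67) = 124553/12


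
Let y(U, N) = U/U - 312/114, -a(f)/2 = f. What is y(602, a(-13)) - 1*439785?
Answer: -8355948/19 ≈ -4.3979e+5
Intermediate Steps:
a(f) = -2*f
y(U, N) = -33/19 (y(U, N) = 1 - 312*1/114 = 1 - 52/19 = -33/19)
y(602, a(-13)) - 1*439785 = -33/19 - 1*439785 = -33/19 - 439785 = -8355948/19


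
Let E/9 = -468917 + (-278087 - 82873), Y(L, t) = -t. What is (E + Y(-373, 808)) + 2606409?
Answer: -4863292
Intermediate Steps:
E = -7468893 (E = 9*(-468917 + (-278087 - 82873)) = 9*(-468917 - 360960) = 9*(-829877) = -7468893)
(E + Y(-373, 808)) + 2606409 = (-7468893 - 1*808) + 2606409 = (-7468893 - 808) + 2606409 = -7469701 + 2606409 = -4863292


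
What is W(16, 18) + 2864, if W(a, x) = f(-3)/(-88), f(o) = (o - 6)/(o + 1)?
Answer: 504055/176 ≈ 2863.9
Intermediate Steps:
f(o) = (-6 + o)/(1 + o)
W(a, x) = -9/176 (W(a, x) = ((-6 - 3)/(1 - 3))/(-88) = (-9/(-2))*(-1/88) = -½*(-9)*(-1/88) = (9/2)*(-1/88) = -9/176)
W(16, 18) + 2864 = -9/176 + 2864 = 504055/176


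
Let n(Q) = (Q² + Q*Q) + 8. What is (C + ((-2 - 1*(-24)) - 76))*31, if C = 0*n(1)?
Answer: -1674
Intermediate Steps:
n(Q) = 8 + 2*Q² (n(Q) = (Q² + Q²) + 8 = 2*Q² + 8 = 8 + 2*Q²)
C = 0 (C = 0*(8 + 2*1²) = 0*(8 + 2*1) = 0*(8 + 2) = 0*10 = 0)
(C + ((-2 - 1*(-24)) - 76))*31 = (0 + ((-2 - 1*(-24)) - 76))*31 = (0 + ((-2 + 24) - 76))*31 = (0 + (22 - 76))*31 = (0 - 54)*31 = -54*31 = -1674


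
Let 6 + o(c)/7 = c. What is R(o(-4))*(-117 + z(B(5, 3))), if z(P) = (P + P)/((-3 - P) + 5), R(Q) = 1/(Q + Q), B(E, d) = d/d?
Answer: 23/28 ≈ 0.82143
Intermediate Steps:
o(c) = -42 + 7*c
B(E, d) = 1
R(Q) = 1/(2*Q)
z(P) = 2*P/(2 - P) (z(P) = (2*P)/(2 - P) = 2*P/(2 - P))
R(o(-4))*(-117 + z(B(5, 3))) = (1/(2*(-42 + 7*(-4))))*(-117 - 2*1/(-2 + 1)) = (1/(2*(-42 - 28)))*(-117 - 2*1/(-1)) = ((½)/(-70))*(-117 - 2*1*(-1)) = ((½)*(-1/70))*(-117 + 2) = -1/140*(-115) = 23/28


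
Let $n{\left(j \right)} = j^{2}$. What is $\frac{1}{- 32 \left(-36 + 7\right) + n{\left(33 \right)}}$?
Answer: $\frac{1}{2017} \approx 0.00049579$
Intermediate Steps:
$\frac{1}{- 32 \left(-36 + 7\right) + n{\left(33 \right)}} = \frac{1}{- 32 \left(-36 + 7\right) + 33^{2}} = \frac{1}{\left(-32\right) \left(-29\right) + 1089} = \frac{1}{928 + 1089} = \frac{1}{2017}$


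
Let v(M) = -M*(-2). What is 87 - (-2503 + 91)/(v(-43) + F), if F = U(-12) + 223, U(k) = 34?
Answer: 1921/19 ≈ 101.11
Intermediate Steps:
v(M) = 2*M
F = 257 (F = 34 + 223 = 257)
87 - (-2503 + 91)/(v(-43) + F) = 87 - (-2503 + 91)/(2*(-43) + 257) = 87 - (-2412)/(-86 + 257) = 87 - (-2412)/171 = 87 - 1*(-268/19) = 87 + 268/19 = 1921/19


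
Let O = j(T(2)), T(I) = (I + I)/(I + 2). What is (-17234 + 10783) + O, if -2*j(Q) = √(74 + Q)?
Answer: -6451 - 5*√3/2 ≈ -6455.3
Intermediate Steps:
T(I) = 2*I/(2 + I) (T(I) = (2*I)/(2 + I) = 2*I/(2 + I))
j(Q) = -√(74 + Q)/2
O = -5*√3/2 (O = -√(74 + 2*2/(2 + 2))/2 = -√(74 + 2*2/4)/2 = -√(74 + 2*2*(¼))/2 = -√(74 + 1)/2 = -5*√3/2 ≈ -4.3301)
(-17234 + 10783) + O = (-17234 + 10783) - 5*√3/2 = -6451 - 5*√3/2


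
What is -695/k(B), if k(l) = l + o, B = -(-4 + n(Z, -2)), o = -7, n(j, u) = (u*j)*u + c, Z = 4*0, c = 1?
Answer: 695/4 ≈ 173.75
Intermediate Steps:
Z = 0
n(j, u) = 1 + j*u² (n(j, u) = (u*j)*u + 1 = (j*u)*u + 1 = j*u² + 1 = 1 + j*u²)
B = 3 (B = -(-4 + (1 + 0*(-2)²)) = -(-4 + (1 + 0*4)) = -(-4 + (1 + 0)) = -(-4 + 1) = -1*(-3) = 3)
k(l) = -7 + l (k(l) = l - 7 = -7 + l)
-695/k(B) = -695/(-7 + 3) = -695/(-4) = -695*(-¼) = 695/4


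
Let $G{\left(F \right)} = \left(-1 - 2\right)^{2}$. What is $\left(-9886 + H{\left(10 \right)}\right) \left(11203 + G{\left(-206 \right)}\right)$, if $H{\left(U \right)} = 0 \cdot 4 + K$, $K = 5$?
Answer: $-110785772$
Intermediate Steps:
$G{\left(F \right)} = 9$ ($G{\left(F \right)} = \left(-3\right)^{2} = 9$)
$H{\left(U \right)} = 5$ ($H{\left(U \right)} = 0 \cdot 4 + 5 = 0 + 5 = 5$)
$\left(-9886 + H{\left(10 \right)}\right) \left(11203 + G{\left(-206 \right)}\right) = \left(-9886 + 5\right) \left(11203 + 9\right) = \left(-9881\right) 11212 = -110785772$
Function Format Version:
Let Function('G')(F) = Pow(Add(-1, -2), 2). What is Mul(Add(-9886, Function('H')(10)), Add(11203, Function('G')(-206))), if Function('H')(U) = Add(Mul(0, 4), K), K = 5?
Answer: -110785772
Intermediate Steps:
Function('G')(F) = 9 (Function('G')(F) = Pow(-3, 2) = 9)
Function('H')(U) = 5 (Function('H')(U) = Add(Mul(0, 4), 5) = Add(0, 5) = 5)
Mul(Add(-9886, Function('H')(10)), Add(11203, Function('G')(-206))) = Mul(Add(-9886, 5), Add(11203, 9)) = Mul(-9881, 11212) = -110785772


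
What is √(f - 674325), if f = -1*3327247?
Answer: 2*I*√1000393 ≈ 2000.4*I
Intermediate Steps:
f = -3327247
√(f - 674325) = √(-3327247 - 674325) = √(-4001572) = 2*I*√1000393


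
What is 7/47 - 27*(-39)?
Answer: 49498/47 ≈ 1053.1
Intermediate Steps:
7/47 - 27*(-39) = 7*(1/47) + 1053 = 7/47 + 1053 = 49498/47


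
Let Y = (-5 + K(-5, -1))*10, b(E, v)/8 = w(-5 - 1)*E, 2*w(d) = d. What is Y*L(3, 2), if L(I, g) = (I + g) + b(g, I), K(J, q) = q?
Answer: 2580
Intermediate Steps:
w(d) = d/2
b(E, v) = -24*E (b(E, v) = 8*(((-5 - 1)/2)*E) = 8*(((½)*(-6))*E) = 8*(-3*E) = -24*E)
L(I, g) = I - 23*g (L(I, g) = (I + g) - 24*g = I - 23*g)
Y = -60 (Y = (-5 - 1)*10 = -6*10 = -60)
Y*L(3, 2) = -60*(3 - 23*2) = -60*(3 - 46) = -60*(-43) = 2580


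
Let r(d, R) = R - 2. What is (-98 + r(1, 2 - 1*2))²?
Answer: 10000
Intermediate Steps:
r(d, R) = -2 + R
(-98 + r(1, 2 - 1*2))² = (-98 + (-2 + (2 - 1*2)))² = (-98 + (-2 + (2 - 2)))² = (-98 + (-2 + 0))² = (-98 - 2)² = (-100)² = 10000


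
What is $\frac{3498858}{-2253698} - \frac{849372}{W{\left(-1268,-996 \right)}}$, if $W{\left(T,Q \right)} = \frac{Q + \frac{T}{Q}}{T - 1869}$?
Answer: $- \frac{747614612466226287}{279105848263} \approx -2.6786 \cdot 10^{6}$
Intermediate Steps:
$W{\left(T,Q \right)} = \frac{Q + \frac{T}{Q}}{-1869 + T}$
$\frac{3498858}{-2253698} - \frac{849372}{W{\left(-1268,-996 \right)}} = \frac{3498858}{-2253698} - \frac{849372}{\frac{1}{-996} \frac{1}{-1869 - 1268} \left(-1268 + \left(-996\right)^{2}\right)} = 3498858 \left(- \frac{1}{2253698}\right) - \frac{849372}{\left(- \frac{1}{996}\right) \frac{1}{-3137} \left(-1268 + 992016\right)} = - \frac{1749429}{1126849} - \frac{849372}{\left(- \frac{1}{996}\right) \left(- \frac{1}{3137}\right) 990748} = - \frac{1749429}{1126849} - \frac{849372}{\frac{247687}{781113}} = - \frac{1749429}{1126849} - \frac{663455511036}{247687} = - \frac{747614612466226287}{279105848263}$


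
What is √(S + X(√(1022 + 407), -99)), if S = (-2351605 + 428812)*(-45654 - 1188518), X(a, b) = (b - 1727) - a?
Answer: √(2373057280570 - √1429) ≈ 1.5405e+6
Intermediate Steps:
X(a, b) = -1727 + b - a (X(a, b) = (-1727 + b) - a = -1727 + b - a)
S = 2373057282396 (S = -1922793*(-1234172) = 2373057282396)
√(S + X(√(1022 + 407), -99)) = √(2373057282396 + (-1727 - 99 - √(1022 + 407))) = √(2373057282396 + (-1727 - 99 - √1429)) = √(2373057282396 + (-1826 - √1429)) = √(2373057280570 - √1429)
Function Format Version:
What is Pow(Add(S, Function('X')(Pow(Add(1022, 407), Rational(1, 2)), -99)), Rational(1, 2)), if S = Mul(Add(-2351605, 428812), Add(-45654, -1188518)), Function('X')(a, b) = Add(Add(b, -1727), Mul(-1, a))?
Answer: Pow(Add(2373057280570, Mul(-1, Pow(1429, Rational(1, 2)))), Rational(1, 2)) ≈ 1.5405e+6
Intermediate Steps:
Function('X')(a, b) = Add(-1727, b, Mul(-1, a)) (Function('X')(a, b) = Add(Add(-1727, b), Mul(-1, a)) = Add(-1727, b, Mul(-1, a)))
S = 2373057282396 (S = Mul(-1922793, -1234172) = 2373057282396)
Pow(Add(S, Function('X')(Pow(Add(1022, 407), Rational(1, 2)), -99)), Rational(1, 2)) = Pow(Add(2373057282396, Add(-1727, -99, Mul(-1, Pow(Add(1022, 407), Rational(1, 2))))), Rational(1, 2)) = Pow(Add(2373057282396, Add(-1727, -99, Mul(-1, Pow(1429, Rational(1, 2))))), Rational(1, 2)) = Pow(Add(2373057282396, Add(-1826, Mul(-1, Pow(1429, Rational(1, 2))))), Rational(1, 2)) = Pow(Add(2373057280570, Mul(-1, Pow(1429, Rational(1, 2)))), Rational(1, 2))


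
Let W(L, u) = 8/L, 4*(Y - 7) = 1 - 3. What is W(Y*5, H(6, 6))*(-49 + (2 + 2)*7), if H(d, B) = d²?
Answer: -336/65 ≈ -5.1692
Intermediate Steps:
Y = 13/2 (Y = 7 + (1 - 3)/4 = 7 + (¼)*(-2) = 7 - ½ = 13/2 ≈ 6.5000)
W(Y*5, H(6, 6))*(-49 + (2 + 2)*7) = (8/(((13/2)*5)))*(-49 + (2 + 2)*7) = (8/(65/2))*(-49 + 4*7) = (8*(2/65))*(-49 + 28) = (16/65)*(-21) = -336/65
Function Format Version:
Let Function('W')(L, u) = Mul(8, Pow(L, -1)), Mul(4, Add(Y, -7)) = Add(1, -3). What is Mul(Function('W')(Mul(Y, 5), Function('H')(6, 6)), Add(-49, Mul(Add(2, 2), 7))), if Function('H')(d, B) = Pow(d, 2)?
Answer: Rational(-336, 65) ≈ -5.1692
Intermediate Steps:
Y = Rational(13, 2) (Y = Add(7, Mul(Rational(1, 4), Add(1, -3))) = Add(7, Mul(Rational(1, 4), -2)) = Add(7, Rational(-1, 2)) = Rational(13, 2) ≈ 6.5000)
Mul(Function('W')(Mul(Y, 5), Function('H')(6, 6)), Add(-49, Mul(Add(2, 2), 7))) = Mul(Mul(8, Pow(Mul(Rational(13, 2), 5), -1)), Add(-49, Mul(Add(2, 2), 7))) = Mul(Mul(8, Pow(Rational(65, 2), -1)), Add(-49, Mul(4, 7))) = Mul(Mul(8, Rational(2, 65)), Add(-49, 28)) = Mul(Rational(16, 65), -21) = Rational(-336, 65)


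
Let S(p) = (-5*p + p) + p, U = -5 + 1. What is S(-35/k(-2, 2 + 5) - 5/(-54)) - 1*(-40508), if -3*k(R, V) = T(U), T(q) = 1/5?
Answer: 700789/18 ≈ 38933.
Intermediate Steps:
U = -4
T(q) = 1/5
k(R, V) = -1/15 (k(R, V) = -1/3*1/5 = -1/15)
S(p) = -3*p (S(p) = -4*p + p = -3*p)
S(-35/k(-2, 2 + 5) - 5/(-54)) - 1*(-40508) = -3*(-35/(-1/15) - 5/(-54)) - 1*(-40508) = -3*(-35*(-15) - 5*(-1/54)) + 40508 = -3*(525 + 5/54) + 40508 = -3*28355/54 + 40508 = -28355/18 + 40508 = 700789/18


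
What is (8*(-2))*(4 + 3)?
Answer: -112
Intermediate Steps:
(8*(-2))*(4 + 3) = -16*7 = -112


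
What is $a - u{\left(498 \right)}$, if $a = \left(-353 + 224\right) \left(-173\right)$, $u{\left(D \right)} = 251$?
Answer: $22066$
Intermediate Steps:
$a = 22317$ ($a = \left(-129\right) \left(-173\right) = 22317$)
$a - u{\left(498 \right)} = 22317 - 251 = 22066$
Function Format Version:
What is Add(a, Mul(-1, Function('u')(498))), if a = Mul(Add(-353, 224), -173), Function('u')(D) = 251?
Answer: 22066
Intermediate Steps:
a = 22317 (a = Mul(-129, -173) = 22317)
Add(a, Mul(-1, Function('u')(498))) = Add(22317, Mul(-1, 251)) = Add(22317, -251) = 22066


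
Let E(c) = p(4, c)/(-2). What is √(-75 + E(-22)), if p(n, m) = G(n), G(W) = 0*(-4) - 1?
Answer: I*√298/2 ≈ 8.6313*I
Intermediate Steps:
G(W) = -1 (G(W) = 0 - 1 = -1)
p(n, m) = -1
E(c) = ½ (E(c) = -1/(-2) = -1*(-½) = ½)
√(-75 + E(-22)) = √(-75 + ½) = √(-149/2) = I*√298/2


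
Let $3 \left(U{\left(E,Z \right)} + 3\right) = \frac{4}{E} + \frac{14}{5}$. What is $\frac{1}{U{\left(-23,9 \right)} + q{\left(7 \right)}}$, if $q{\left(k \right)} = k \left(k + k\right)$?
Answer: $\frac{345}{33077} \approx 0.01043$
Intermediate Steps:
$U{\left(E,Z \right)} = - \frac{31}{15} + \frac{4}{3 E}$ ($U{\left(E,Z \right)} = -3 + \frac{\frac{4}{E} + \frac{14}{5}}{3} = -3 + \frac{\frac{14}{5} + \frac{4}{E}}{3} = -3 + \left(\frac{14}{15} + \frac{4}{3 E}\right) = - \frac{31}{15} + \frac{4}{3 E}$)
$q{\left(k \right)} = 2 k^{2}$ ($q{\left(k \right)} = k 2 k = 2 k^{2}$)
$\frac{1}{U{\left(-23,9 \right)} + q{\left(7 \right)}} = \frac{1}{\frac{20 - -713}{15 \left(-23\right)} + 2 \cdot 7^{2}} = \frac{1}{\frac{1}{15} \left(- \frac{1}{23}\right) \left(20 + 713\right) + 2 \cdot 49} = \frac{1}{\frac{1}{15} \left(- \frac{1}{23}\right) 733 + 98} = \frac{1}{- \frac{733}{345} + 98} = \frac{1}{\frac{33077}{345}} = \frac{345}{33077}$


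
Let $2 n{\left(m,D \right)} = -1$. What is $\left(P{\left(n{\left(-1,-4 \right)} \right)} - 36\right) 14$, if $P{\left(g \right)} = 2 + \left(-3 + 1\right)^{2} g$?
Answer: $-504$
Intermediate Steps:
$n{\left(m,D \right)} = - \frac{1}{2}$ ($n{\left(m,D \right)} = \frac{1}{2} \left(-1\right) = - \frac{1}{2}$)
$P{\left(g \right)} = 2 + 4 g$ ($P{\left(g \right)} = 2 + \left(-2\right)^{2} g = 2 + 4 g$)
$\left(P{\left(n{\left(-1,-4 \right)} \right)} - 36\right) 14 = \left(\left(2 + 4 \left(- \frac{1}{2}\right)\right) - 36\right) 14 = \left(\left(2 - 2\right) - 36\right) 14 = \left(0 - 36\right) 14 = \left(-36\right) 14 = -504$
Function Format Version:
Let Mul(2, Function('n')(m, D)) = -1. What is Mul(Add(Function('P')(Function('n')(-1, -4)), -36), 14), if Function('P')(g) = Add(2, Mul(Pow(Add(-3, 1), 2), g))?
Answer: -504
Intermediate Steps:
Function('n')(m, D) = Rational(-1, 2) (Function('n')(m, D) = Mul(Rational(1, 2), -1) = Rational(-1, 2))
Function('P')(g) = Add(2, Mul(4, g)) (Function('P')(g) = Add(2, Mul(Pow(-2, 2), g)) = Add(2, Mul(4, g)))
Mul(Add(Function('P')(Function('n')(-1, -4)), -36), 14) = Mul(Add(Add(2, Mul(4, Rational(-1, 2))), -36), 14) = Mul(Add(Add(2, -2), -36), 14) = Mul(Add(0, -36), 14) = Mul(-36, 14) = -504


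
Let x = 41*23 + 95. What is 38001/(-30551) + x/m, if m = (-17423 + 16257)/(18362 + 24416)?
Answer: -678308796465/17811233 ≈ -38083.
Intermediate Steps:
x = 1038 (x = 943 + 95 = 1038)
m = -583/21389 (m = -1166/42778 = -1166*1/42778 = -583/21389 ≈ -0.027257)
38001/(-30551) + x/m = 38001/(-30551) + 1038/(-583/21389) = 38001*(-1/30551) + 1038*(-21389/583) = -38001/30551 - 22201782/583 = -678308796465/17811233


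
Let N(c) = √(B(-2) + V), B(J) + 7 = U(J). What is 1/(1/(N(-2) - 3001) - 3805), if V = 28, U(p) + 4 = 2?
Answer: -34267764511/130388855383161 + √19/130388855383161 ≈ -0.00026281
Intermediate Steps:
U(p) = -2 (U(p) = -4 + 2 = -2)
B(J) = -9 (B(J) = -7 - 2 = -9)
N(c) = √19 (N(c) = √(-9 + 28) = √19)
1/(1/(N(-2) - 3001) - 3805) = 1/(1/(√19 - 3001) - 3805) = 1/(1/(-3001 + √19) - 3805) = 1/(-3805 + 1/(-3001 + √19))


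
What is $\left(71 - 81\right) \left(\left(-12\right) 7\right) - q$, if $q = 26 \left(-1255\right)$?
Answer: $33470$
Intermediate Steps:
$q = -32630$
$\left(71 - 81\right) \left(\left(-12\right) 7\right) - q = \left(71 - 81\right) \left(\left(-12\right) 7\right) - -32630 = \left(-10\right) \left(-84\right) + 32630 = 840 + 32630 = 33470$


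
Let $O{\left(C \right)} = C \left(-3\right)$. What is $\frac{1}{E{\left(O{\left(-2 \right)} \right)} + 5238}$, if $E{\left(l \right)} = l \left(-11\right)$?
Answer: $\frac{1}{5172} \approx 0.00019335$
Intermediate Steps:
$O{\left(C \right)} = - 3 C$
$E{\left(l \right)} = - 11 l$
$\frac{1}{E{\left(O{\left(-2 \right)} \right)} + 5238} = \frac{1}{- 11 \left(\left(-3\right) \left(-2\right)\right) + 5238} = \frac{1}{\left(-11\right) 6 + 5238} = \frac{1}{-66 + 5238} = \frac{1}{5172}$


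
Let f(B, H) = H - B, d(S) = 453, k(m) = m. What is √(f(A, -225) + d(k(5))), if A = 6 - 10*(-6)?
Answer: 9*√2 ≈ 12.728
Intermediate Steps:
A = 66 (A = 6 + 60 = 66)
√(f(A, -225) + d(k(5))) = √((-225 - 1*66) + 453) = √((-225 - 66) + 453) = √(-291 + 453) = √162 = 9*√2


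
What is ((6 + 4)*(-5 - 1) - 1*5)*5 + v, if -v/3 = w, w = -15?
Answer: -280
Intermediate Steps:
v = 45 (v = -3*(-15) = 45)
((6 + 4)*(-5 - 1) - 1*5)*5 + v = ((6 + 4)*(-5 - 1) - 1*5)*5 + 45 = (10*(-6) - 5)*5 + 45 = (-60 - 5)*5 + 45 = -65*5 + 45 = -325 + 45 = -280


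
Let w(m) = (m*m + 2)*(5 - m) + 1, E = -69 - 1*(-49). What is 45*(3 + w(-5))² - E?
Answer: 3378440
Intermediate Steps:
E = -20 (E = -69 + 49 = -20)
w(m) = 1 + (2 + m²)*(5 - m) (w(m) = (m² + 2)*(5 - m) + 1 = (2 + m²)*(5 - m) + 1 = 1 + (2 + m²)*(5 - m))
45*(3 + w(-5))² - E = 45*(3 + (11 - 1*(-5)³ - 2*(-5) + 5*(-5)²))² - 1*(-20) = 45*(3 + (11 - 1*(-125) + 10 + 5*25))² + 20 = 45*(3 + (11 + 125 + 10 + 125))² + 20 = 45*(3 + 271)² + 20 = 45*274² + 20 = 45*75076 + 20 = 3378420 + 20 = 3378440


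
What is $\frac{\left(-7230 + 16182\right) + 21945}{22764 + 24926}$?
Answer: $\frac{30897}{47690} \approx 0.64787$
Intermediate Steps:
$\frac{\left(-7230 + 16182\right) + 21945}{22764 + 24926} = \frac{8952 + 21945}{47690} = 30897 \cdot \frac{1}{47690} = \frac{30897}{47690}$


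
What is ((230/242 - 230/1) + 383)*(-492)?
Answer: -9164976/121 ≈ -75744.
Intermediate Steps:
((230/242 - 230/1) + 383)*(-492) = ((230*(1/242) - 230*1) + 383)*(-492) = ((115/121 - 230) + 383)*(-492) = (-27715/121 + 383)*(-492) = (18628/121)*(-492) = -9164976/121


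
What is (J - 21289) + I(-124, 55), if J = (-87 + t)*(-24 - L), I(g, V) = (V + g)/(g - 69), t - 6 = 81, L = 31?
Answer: -4108708/193 ≈ -21289.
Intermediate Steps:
t = 87 (t = 6 + 81 = 87)
I(g, V) = (V + g)/(-69 + g)
J = 0 (J = (-87 + 87)*(-24 - 1*31) = 0*(-24 - 31) = 0*(-55) = 0)
(J - 21289) + I(-124, 55) = (0 - 21289) + (55 - 124)/(-69 - 124) = -21289 - 69/(-193) = -21289 - 1/193*(-69) = -21289 + 69/193 = -4108708/193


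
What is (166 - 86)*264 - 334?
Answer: 20786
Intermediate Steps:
(166 - 86)*264 - 334 = 80*264 - 334 = 21120 - 334 = 20786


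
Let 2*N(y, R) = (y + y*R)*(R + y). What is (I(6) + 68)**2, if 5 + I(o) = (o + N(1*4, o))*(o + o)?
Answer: 3294225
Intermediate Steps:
N(y, R) = (R + y)*(y + R*y)/2 (N(y, R) = ((y + y*R)*(R + y))/2 = ((y + R*y)*(R + y))/2 = ((R + y)*(y + R*y))/2 = (R + y)*(y + R*y)/2)
I(o) = -5 + 2*o*(8 + 2*o**2 + 11*o) (I(o) = -5 + (o + (1*4)*(o + 1*4 + o**2 + o*(1*4))/2)*(o + o) = -5 + (o + (1/2)*4*(o + 4 + o**2 + o*4))*(2*o) = -5 + (o + (1/2)*4*(o + 4 + o**2 + 4*o))*(2*o) = -5 + (o + (1/2)*4*(4 + o**2 + 5*o))*(2*o) = -5 + (o + (8 + 2*o**2 + 10*o))*(2*o) = -5 + (8 + 2*o**2 + 11*o)*(2*o) = -5 + 2*o*(8 + 2*o**2 + 11*o))
(I(6) + 68)**2 = ((-5 + 4*6**3 + 16*6 + 22*6**2) + 68)**2 = ((-5 + 4*216 + 96 + 22*36) + 68)**2 = ((-5 + 864 + 96 + 792) + 68)**2 = (1747 + 68)**2 = 1815**2 = 3294225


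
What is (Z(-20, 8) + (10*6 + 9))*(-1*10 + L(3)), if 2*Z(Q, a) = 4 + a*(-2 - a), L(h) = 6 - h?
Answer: -217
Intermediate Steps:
Z(Q, a) = 2 + a*(-2 - a)/2 (Z(Q, a) = (4 + a*(-2 - a))/2 = 2 + a*(-2 - a)/2)
(Z(-20, 8) + (10*6 + 9))*(-1*10 + L(3)) = ((2 - 1*8 - ½*8²) + (10*6 + 9))*(-1*10 + (6 - 1*3)) = ((2 - 8 - ½*64) + (60 + 9))*(-10 + (6 - 3)) = ((2 - 8 - 32) + 69)*(-10 + 3) = (-38 + 69)*(-7) = 31*(-7) = -217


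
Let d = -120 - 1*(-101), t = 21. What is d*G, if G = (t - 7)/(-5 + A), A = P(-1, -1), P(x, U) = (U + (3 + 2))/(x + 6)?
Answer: 190/3 ≈ 63.333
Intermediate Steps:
P(x, U) = (5 + U)/(6 + x) (P(x, U) = (U + 5)/(6 + x) = (5 + U)/(6 + x))
d = -19 (d = -120 + 101 = -19)
A = 4/5 (A = (5 - 1)/(6 - 1) = 4/5 ≈ 0.80000)
G = -10/3 (G = (21 - 7)/(-5 + 4/5) = 14/(-21/5) = 14*(-5/21) = -10/3 ≈ -3.3333)
d*G = -19*(-10/3) = 190/3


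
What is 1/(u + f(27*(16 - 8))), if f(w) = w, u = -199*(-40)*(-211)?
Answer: -1/1679344 ≈ -5.9547e-7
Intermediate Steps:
u = -1679560 (u = 7960*(-211) = -1679560)
1/(u + f(27*(16 - 8))) = 1/(-1679560 + 27*(16 - 8)) = 1/(-1679560 + 27*8) = 1/(-1679560 + 216) = 1/(-1679344) = -1/1679344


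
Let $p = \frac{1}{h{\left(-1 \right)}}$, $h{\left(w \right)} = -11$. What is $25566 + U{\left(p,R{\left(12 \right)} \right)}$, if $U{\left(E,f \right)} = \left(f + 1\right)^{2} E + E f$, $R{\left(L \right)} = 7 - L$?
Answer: $25565$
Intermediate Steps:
$p = - \frac{1}{11}$ ($p = \frac{1}{-11} = - \frac{1}{11} \approx -0.090909$)
$U{\left(E,f \right)} = E f + E \left(1 + f\right)^{2}$ ($U{\left(E,f \right)} = \left(1 + f\right)^{2} E + E f = E \left(1 + f\right)^{2} + E f = E f + E \left(1 + f\right)^{2}$)
$25566 + U{\left(p,R{\left(12 \right)} \right)} = 25566 - \frac{\left(7 - 12\right) + \left(1 + \left(7 - 12\right)\right)^{2}}{11} = 25566 - \frac{-5 + \left(1 - 5\right)^{2}}{11} = 25566 - \frac{-5 + \left(-4\right)^{2}}{11} = 25566 - \frac{-5 + 16}{11} = 25566 - 1 = 25565$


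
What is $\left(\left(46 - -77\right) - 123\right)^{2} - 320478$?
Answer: $-320478$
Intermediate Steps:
$\left(\left(46 - -77\right) - 123\right)^{2} - 320478 = \left(\left(46 + 77\right) - 123\right)^{2} - 320478 = \left(123 - 123\right)^{2} - 320478 = 0^{2} - 320478 = 0 - 320478 = -320478$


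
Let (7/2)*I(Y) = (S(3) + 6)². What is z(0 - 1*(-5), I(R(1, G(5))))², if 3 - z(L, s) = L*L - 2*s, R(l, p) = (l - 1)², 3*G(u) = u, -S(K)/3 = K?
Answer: 13924/49 ≈ 284.16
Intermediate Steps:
S(K) = -3*K
G(u) = u/3
R(l, p) = (-1 + l)²
I(Y) = 18/7 (I(Y) = 2*(-3*3 + 6)²/7 = 2*(-9 + 6)²/7 = (2/7)*(-3)² = (2/7)*9 = 18/7)
z(L, s) = 3 - L² + 2*s (z(L, s) = 3 - (L*L - 2*s) = 3 - (L² - 2*s) = 3 + (-L² + 2*s) = 3 - L² + 2*s)
z(0 - 1*(-5), I(R(1, G(5))))² = (3 - (0 - 1*(-5))² + 2*(18/7))² = (3 - (0 + 5)² + 36/7)² = (3 - 1*5² + 36/7)² = (3 - 1*25 + 36/7)² = (3 - 25 + 36/7)² = (-118/7)² = 13924/49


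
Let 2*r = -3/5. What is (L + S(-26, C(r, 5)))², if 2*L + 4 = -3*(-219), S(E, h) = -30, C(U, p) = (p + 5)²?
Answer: 351649/4 ≈ 87912.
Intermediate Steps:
r = -3/10 (r = (-3/5)/2 = (-3*⅕)/2 = (½)*(-⅗) = -3/10 ≈ -0.30000)
C(U, p) = (5 + p)²
L = 653/2 (L = -2 + (-3*(-219))/2 = -2 + (½)*657 = -2 + 657/2 = 653/2 ≈ 326.50)
(L + S(-26, C(r, 5)))² = (653/2 - 30)² = (593/2)² = 351649/4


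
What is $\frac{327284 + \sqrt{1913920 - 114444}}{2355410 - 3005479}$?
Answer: $- \frac{327284}{650069} - \frac{2 \sqrt{9181}}{92867} \approx -0.50552$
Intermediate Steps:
$\frac{327284 + \sqrt{1913920 - 114444}}{2355410 - 3005479} = \frac{327284 + \sqrt{1799476}}{-650069} = \left(327284 + 14 \sqrt{9181}\right) \left(- \frac{1}{650069}\right) = - \frac{327284}{650069} - \frac{2 \sqrt{9181}}{92867}$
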